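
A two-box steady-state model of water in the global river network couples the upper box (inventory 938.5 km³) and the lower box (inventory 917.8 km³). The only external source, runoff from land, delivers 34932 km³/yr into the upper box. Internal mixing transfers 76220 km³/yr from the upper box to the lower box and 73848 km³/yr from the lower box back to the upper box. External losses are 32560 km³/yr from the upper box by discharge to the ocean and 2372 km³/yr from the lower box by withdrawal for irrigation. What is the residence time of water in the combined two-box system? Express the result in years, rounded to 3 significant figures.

0.0531 yr

For the system as a whole, the A↔B exchange is internal and contributes nothing to the throughput; only the external sinks remove mass.
M_total = 938.5 + 917.8 = 1856.3 km³.
ΣF_external_out = 32560 + 2372 = 34932 km³/yr.
τ = M_total / ΣF_ext = 1856.3 / 34932 = 0.05314 yr.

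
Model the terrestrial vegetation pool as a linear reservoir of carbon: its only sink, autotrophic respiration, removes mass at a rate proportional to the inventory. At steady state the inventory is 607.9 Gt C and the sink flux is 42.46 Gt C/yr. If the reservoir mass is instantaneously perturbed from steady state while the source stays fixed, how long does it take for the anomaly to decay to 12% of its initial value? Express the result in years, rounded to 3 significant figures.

For a linear reservoir the anomaly decays as exp(−t/τ) with τ = M/F = 607.9/42.46 = 14.32 yr.
exp(−t/τ) = 0.12 ⇒ t = −τ ln(0.12) = 14.32 × 2.120 = 30.36 yr.

30.4 yr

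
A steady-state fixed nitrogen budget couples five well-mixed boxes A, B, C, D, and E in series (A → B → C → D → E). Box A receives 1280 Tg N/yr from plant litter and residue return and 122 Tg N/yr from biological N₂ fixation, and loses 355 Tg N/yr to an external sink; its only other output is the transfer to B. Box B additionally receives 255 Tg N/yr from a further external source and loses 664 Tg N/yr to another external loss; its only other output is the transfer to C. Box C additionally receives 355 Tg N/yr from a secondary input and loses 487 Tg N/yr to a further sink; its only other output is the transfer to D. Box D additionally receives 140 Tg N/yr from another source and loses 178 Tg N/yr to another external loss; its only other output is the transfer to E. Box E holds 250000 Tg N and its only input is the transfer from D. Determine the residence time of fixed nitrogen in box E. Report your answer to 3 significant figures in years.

534 yr

Box A: F(A→B) = (1280 + 122) − 355 = 1047.0 Tg N/yr.
Box B: F(B→C) = (1047.0 + 255) − 664 = 638.00 Tg N/yr.
Box C: F(C→D) = (638.00 + 355) − 487 = 506.00 Tg N/yr.
Box D: F(D→E) = (506.00 + 140) − 178 = 468.00 Tg N/yr.
Box E throughput = its input = 468.00 Tg N/yr; τ = 250000 / 468.00 = 534.2 yr.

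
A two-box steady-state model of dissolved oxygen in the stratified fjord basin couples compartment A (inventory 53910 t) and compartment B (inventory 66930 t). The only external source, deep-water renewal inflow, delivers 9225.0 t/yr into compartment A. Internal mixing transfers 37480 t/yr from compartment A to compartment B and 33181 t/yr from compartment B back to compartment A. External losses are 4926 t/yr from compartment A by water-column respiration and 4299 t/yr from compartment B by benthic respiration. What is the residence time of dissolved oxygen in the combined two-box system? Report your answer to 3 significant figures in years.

13.1 yr

Treat the two boxes together as one reservoir: the mixing fluxes between them are internal recycling, so τ = ΣM / Σ(external losses).
M_total = 53910 + 66930 = 120840 t.
ΣF_external_out = 4926 + 4299 = 9225.0 t/yr.
τ = M_total / ΣF_ext = 120840 / 9225.0 = 13.10 yr.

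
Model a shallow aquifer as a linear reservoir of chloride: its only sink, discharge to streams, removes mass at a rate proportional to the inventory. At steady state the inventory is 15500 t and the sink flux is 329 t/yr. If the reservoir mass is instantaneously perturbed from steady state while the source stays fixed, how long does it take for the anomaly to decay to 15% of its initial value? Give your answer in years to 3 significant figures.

For a linear reservoir the anomaly decays as exp(−t/τ) with τ = M/F = 15500/329 = 47.11 yr.
exp(−t/τ) = 0.15 ⇒ t = −τ ln(0.15) = 47.11 × 1.897 = 89.38 yr.

89.4 yr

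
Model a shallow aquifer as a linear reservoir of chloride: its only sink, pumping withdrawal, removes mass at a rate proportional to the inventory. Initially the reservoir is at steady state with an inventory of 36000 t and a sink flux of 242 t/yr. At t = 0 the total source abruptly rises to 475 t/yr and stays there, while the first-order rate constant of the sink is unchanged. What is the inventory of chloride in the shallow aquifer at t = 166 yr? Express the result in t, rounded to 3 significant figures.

59300 t

The sink rate constant is k = F₀/M₀ = 242/36000 = 0.006722 yr⁻¹.
Solving dM/dt = F₁ − kM with M(0) = M₀ gives M(t) = F₁/k + (M₀ − F₁/k)·e^(−kt).
F₁/k = 475/0.006722 = 70661 t; kt = 0.006722 × 166 = 1.116, e^(−kt) = 0.3276.
M(166) = 70661 + (36000 − 70661) × 0.3276 = 70661 − 11360 = 59305 t.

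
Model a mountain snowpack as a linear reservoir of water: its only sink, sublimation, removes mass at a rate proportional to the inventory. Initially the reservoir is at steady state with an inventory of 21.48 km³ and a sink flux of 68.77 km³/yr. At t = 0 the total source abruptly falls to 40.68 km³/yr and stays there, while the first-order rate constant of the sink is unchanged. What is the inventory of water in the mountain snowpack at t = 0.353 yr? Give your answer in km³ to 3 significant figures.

The sink rate constant is k = F₀/M₀ = 68.77/21.48 = 3.202 yr⁻¹.
Solving dM/dt = F₁ − kM with M(0) = M₀ gives M(t) = F₁/k + (M₀ − F₁/k)·e^(−kt).
F₁/k = 40.68/3.202 = 12.706 km³; kt = 3.202 × 0.353 = 1.130, e^(−kt) = 0.3230.
M(0.353) = 12.706 + (21.48 − 12.706) × 0.3230 = 12.706 + 2.834 = 15.540 km³.

15.5 km³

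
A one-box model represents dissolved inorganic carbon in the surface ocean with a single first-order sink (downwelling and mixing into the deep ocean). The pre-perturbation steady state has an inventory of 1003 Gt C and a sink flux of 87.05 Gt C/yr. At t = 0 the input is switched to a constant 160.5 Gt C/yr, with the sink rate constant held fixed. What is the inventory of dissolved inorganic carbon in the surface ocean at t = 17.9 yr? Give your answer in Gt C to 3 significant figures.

1670 Gt C

The sink rate constant is k = F₀/M₀ = 87.05/1003 = 0.08679 yr⁻¹.
Solving dM/dt = F₁ − kM with M(0) = M₀ gives M(t) = F₁/k + (M₀ − F₁/k)·e^(−kt).
F₁/k = 160.5/0.08679 = 1849.3 Gt C; kt = 0.08679 × 17.9 = 1.554, e^(−kt) = 0.2115.
M(17.9) = 1849.3 + (1003 − 1849.3) × 0.2115 = 1849.3 − 179.0 = 1670.3 Gt C.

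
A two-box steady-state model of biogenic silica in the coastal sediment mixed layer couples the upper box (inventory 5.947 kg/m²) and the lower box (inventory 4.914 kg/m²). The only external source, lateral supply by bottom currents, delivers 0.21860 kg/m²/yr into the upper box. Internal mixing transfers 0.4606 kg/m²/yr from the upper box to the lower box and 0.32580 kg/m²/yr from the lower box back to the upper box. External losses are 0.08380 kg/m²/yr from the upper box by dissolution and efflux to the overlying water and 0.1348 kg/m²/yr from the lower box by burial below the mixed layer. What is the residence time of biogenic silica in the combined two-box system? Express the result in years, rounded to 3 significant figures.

Treat the two boxes together as one reservoir: the mixing fluxes between them are internal recycling, so τ = ΣM / Σ(external losses).
M_total = 5.947 + 4.914 = 10.861 kg/m².
ΣF_external_out = 0.08380 + 0.1348 = 0.21860 kg/m²/yr.
τ = M_total / ΣF_ext = 10.861 / 0.21860 = 49.68 yr.

49.7 yr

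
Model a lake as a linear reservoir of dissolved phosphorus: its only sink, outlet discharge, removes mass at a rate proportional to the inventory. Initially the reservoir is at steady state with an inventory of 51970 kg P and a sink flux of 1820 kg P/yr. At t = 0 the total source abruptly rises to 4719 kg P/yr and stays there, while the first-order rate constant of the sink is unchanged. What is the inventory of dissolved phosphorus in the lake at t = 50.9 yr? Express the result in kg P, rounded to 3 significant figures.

The sink rate constant is k = F₀/M₀ = 1820/51970 = 0.03502 yr⁻¹.
Solving dM/dt = F₁ − kM with M(0) = M₀ gives M(t) = F₁/k + (M₀ − F₁/k)·e^(−kt).
F₁/k = 4719/0.03502 = 134750 kg P; kt = 0.03502 × 50.9 = 1.783, e^(−kt) = 0.1682.
M(50.9) = 134750 + (51970 − 134750) × 0.1682 = 134750 − 13920 = 120830 kg P.

121000 kg P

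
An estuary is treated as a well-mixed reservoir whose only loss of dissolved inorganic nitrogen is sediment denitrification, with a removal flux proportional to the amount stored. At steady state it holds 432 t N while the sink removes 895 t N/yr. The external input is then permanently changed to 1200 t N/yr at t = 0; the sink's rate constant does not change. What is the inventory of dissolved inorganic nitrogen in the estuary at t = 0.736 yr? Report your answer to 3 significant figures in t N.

τ = M₀/F₀ = 432/895 = 0.4827 yr; rate constant k = 1/τ.
New steady state M_∞ = F₁/k = F₁·τ = 1200 × 0.4827 = 579.22 t N.
M(t) = M_∞ + (M₀ − M_∞)·e^(−t/τ); t/τ = 0.736/0.4827 = 1.525, so e^(−t/τ) = 0.2177.
M(t) = 579.22 − 147.2 × 0.2177 = 547.17 t N.

547 t N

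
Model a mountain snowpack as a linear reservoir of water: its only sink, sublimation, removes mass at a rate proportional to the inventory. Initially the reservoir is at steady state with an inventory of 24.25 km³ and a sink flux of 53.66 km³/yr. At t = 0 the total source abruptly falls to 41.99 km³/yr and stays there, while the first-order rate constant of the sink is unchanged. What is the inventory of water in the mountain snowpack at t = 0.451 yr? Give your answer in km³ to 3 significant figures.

20.9 km³

Residence time τ = M₀/F₀ = 0.4519 yr. The eventual steady state is M_∞ = M₀·(F₁/F₀) = 24.25 × 41.99/53.66 = 18.976 km³.
The anomaly ΔM(t) = M(t) − M_∞ decays as ΔM₀·e^(−t/τ) with ΔM₀ = 24.25 − 18.976 = 5.274 km³.
At t = 0.451 yr, e^(−t/τ) = e^(−0.9980) = 0.3686, so ΔM = 1.944 km³ and M = 18.976 + 1.944 = 20.920 km³.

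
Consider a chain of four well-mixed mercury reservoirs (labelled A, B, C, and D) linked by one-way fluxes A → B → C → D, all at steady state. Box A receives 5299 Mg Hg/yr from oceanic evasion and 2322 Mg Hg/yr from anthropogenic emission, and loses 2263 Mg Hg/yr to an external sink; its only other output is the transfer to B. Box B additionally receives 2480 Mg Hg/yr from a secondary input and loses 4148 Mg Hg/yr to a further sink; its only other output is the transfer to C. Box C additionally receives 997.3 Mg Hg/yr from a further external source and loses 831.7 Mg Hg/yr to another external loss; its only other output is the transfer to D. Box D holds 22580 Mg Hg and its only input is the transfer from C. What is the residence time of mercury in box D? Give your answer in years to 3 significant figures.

Box A: F(A→B) = (5299 + 2322) − 2263 = 5358.0 Mg Hg/yr.
Box B: F(B→C) = (5358.0 + 2480) − 4148 = 3690.0 Mg Hg/yr.
Box C: F(C→D) = (3690.0 + 997.3) − 831.7 = 3855.6 Mg Hg/yr.
Box D throughput = its input = 3855.6 Mg Hg/yr; τ = 22580 / 3855.6 = 5.856 yr.

5.86 yr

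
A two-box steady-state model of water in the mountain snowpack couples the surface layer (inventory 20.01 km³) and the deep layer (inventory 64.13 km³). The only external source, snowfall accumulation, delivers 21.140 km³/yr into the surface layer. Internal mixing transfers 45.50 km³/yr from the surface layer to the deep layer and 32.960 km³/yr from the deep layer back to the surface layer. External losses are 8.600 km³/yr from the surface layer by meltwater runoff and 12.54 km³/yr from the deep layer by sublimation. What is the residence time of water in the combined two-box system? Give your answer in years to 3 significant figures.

3.98 yr

Treat the two boxes together as one reservoir: the mixing fluxes between them are internal recycling, so τ = ΣM / Σ(external losses).
M_total = 20.01 + 64.13 = 84.140 km³.
ΣF_external_out = 8.600 + 12.54 = 21.140 km³/yr.
τ = M_total / ΣF_ext = 84.140 / 21.140 = 3.980 yr.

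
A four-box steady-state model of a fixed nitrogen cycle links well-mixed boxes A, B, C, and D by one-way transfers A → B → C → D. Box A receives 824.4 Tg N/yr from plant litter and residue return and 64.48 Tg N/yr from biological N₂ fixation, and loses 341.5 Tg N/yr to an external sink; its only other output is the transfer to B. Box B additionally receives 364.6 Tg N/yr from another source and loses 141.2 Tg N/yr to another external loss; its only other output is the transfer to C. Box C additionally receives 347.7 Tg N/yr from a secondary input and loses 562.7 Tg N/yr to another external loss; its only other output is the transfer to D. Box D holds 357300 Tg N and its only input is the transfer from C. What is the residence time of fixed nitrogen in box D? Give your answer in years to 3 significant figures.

643 yr

Box A: F(A→B) = (824.4 + 64.48) − 341.5 = 547.38 Tg N/yr.
Box B: F(B→C) = (547.38 + 364.6) − 141.2 = 770.78 Tg N/yr.
Box C: F(C→D) = (770.78 + 347.7) − 562.7 = 555.78 Tg N/yr.
Box D throughput = its input = 555.78 Tg N/yr; τ = 357300 / 555.78 = 642.9 yr.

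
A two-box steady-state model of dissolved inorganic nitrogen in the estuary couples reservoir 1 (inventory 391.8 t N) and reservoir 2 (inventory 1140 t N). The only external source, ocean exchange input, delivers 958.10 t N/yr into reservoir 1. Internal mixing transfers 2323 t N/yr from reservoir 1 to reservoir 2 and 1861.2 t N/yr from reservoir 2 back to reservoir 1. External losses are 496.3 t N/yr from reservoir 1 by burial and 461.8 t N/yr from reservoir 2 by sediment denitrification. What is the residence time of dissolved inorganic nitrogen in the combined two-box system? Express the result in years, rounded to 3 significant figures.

Residence time in the combined system uses the total inventory and the total *external* removal — internal exchanges between the two boxes cancel.
M_total = 391.8 + 1140 = 1531.8 t N.
ΣF_external_out = 496.3 + 461.8 = 958.10 t N/yr.
τ = M_total / ΣF_ext = 1531.8 / 958.10 = 1.599 yr.

1.60 yr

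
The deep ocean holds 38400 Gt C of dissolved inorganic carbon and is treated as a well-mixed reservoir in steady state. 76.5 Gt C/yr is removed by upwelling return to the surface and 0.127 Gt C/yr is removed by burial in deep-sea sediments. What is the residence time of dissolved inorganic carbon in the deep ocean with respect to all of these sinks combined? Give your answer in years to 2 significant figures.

500 yr

Total removal flux = 76.5 + 0.127 = 76.627 Gt C/yr.
τ = M / ΣF_out = 38400 / 76.627 = 501.1 yr.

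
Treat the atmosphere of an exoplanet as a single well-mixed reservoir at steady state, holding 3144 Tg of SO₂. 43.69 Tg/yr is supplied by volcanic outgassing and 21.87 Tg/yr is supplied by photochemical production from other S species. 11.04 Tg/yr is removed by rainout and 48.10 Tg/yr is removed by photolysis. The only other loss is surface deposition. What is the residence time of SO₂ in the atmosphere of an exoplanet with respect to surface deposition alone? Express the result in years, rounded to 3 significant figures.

490 yr

At steady state ΣF_in = ΣF_out.
ΣF_in = 43.69 + 21.87 = 65.560 Tg/yr.
Surface deposition flux = ΣF_in − (11.04 + 48.10) = 65.560 − 59.14 = 6.420 Tg/yr.
τ = M / F = 3144 / 6.420 = 489.7 yr.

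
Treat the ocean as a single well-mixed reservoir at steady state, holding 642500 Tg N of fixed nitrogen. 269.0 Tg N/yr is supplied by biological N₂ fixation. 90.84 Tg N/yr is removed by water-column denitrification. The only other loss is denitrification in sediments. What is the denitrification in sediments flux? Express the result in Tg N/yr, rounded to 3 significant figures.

178 Tg N/yr

At steady state ΣF_in = ΣF_out.
ΣF_in = 269.00 Tg N/yr.
Denitrification in sediments flux = ΣF_in − (90.84) = 269.00 − 90.84 = 178.2 Tg N/yr.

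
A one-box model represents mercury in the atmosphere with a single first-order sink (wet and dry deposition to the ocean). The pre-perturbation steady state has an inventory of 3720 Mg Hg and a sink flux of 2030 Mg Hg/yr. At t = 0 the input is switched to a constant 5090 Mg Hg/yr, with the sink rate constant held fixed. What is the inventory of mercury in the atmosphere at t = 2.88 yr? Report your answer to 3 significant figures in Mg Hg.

8160 Mg Hg

Residence time τ = M₀/F₀ = 1.833 yr. The eventual steady state is M_∞ = M₀·(F₁/F₀) = 3720 × 5090/2030 = 9327.5 Mg Hg.
The anomaly ΔM(t) = M(t) − M_∞ decays as ΔM₀·e^(−t/τ) with ΔM₀ = 3720 − 9327.5 = −5607 Mg Hg.
At t = 2.88 yr, e^(−t/τ) = e^(−1.572) = 0.2077, so ΔM = −1165 Mg Hg and M = 9327.5 − 1165 = 8162.8 Mg Hg.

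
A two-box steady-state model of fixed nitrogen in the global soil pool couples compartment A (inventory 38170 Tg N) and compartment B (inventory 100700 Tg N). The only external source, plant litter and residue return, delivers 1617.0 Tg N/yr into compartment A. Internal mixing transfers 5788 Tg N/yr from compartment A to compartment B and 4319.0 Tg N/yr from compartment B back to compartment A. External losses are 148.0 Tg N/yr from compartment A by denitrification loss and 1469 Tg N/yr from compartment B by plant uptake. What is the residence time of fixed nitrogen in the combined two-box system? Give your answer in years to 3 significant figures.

85.9 yr

Treat the two boxes together as one reservoir: the mixing fluxes between them are internal recycling, so τ = ΣM / Σ(external losses).
M_total = 38170 + 100700 = 138870 Tg N.
ΣF_external_out = 148.0 + 1469 = 1617.0 Tg N/yr.
τ = M_total / ΣF_ext = 138870 / 1617.0 = 85.88 yr.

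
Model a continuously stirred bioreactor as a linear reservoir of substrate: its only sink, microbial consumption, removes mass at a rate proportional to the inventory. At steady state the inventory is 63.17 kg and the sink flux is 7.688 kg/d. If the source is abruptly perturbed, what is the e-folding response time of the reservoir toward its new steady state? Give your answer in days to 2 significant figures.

For a linear reservoir the response time equals the residence time τ = M/F.
τ = 63.17 / 7.688 = 8.217 d.

8.2 d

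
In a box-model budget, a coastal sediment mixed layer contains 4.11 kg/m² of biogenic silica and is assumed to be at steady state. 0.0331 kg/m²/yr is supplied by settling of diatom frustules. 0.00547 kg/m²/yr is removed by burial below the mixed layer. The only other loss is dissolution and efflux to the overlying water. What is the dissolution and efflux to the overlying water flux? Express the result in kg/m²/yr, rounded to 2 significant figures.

0.028 kg/m²/yr

At steady state ΣF_in = ΣF_out.
ΣF_in = 0.033100 kg/m²/yr.
Dissolution and efflux to the overlying water flux = ΣF_in − (0.00547) = 0.033100 − 0.005470 = 0.02763 kg/m²/yr.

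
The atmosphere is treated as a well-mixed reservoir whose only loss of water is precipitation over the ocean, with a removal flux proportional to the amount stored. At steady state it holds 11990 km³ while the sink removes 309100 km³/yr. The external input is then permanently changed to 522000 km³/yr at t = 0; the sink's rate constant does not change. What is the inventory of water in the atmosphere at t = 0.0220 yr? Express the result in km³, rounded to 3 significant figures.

15600 km³

Residence time τ = M₀/F₀ = 0.03879 yr. The eventual steady state is M_∞ = M₀·(F₁/F₀) = 11990 × 522000/309100 = 20248 km³.
The anomaly ΔM(t) = M(t) − M_∞ decays as ΔM₀·e^(−t/τ) with ΔM₀ = 11990 − 20248 = −8258 km³.
At t = 0.0220 yr, e^(−t/τ) = e^(−0.5672) = 0.5671, so ΔM = −4684 km³ and M = 20248 − 4684 = 15565 km³.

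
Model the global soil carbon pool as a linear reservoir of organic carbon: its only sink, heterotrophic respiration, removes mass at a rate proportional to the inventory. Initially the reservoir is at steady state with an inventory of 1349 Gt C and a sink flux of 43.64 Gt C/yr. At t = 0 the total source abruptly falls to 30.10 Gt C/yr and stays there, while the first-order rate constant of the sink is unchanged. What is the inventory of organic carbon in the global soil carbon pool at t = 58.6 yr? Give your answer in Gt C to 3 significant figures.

The sink rate constant is k = F₀/M₀ = 43.64/1349 = 0.03235 yr⁻¹.
Solving dM/dt = F₁ − kM with M(0) = M₀ gives M(t) = F₁/k + (M₀ − F₁/k)·e^(−kt).
F₁/k = 30.10/0.03235 = 930.45 Gt C; kt = 0.03235 × 58.6 = 1.896, e^(−kt) = 0.1502.
M(58.6) = 930.45 + (1349 − 930.45) × 0.1502 = 930.45 + 62.87 = 993.32 Gt C.

993 Gt C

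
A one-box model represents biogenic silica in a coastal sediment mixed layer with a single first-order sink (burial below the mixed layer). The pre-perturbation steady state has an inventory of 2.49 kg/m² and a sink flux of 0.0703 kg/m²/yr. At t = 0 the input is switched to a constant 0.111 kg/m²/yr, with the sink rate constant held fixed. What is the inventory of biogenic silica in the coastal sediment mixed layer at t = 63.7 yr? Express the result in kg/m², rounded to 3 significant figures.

3.69 kg/m²

The sink rate constant is k = F₀/M₀ = 0.0703/2.49 = 0.02823 yr⁻¹.
Solving dM/dt = F₁ − kM with M(0) = M₀ gives M(t) = F₁/k + (M₀ − F₁/k)·e^(−kt).
F₁/k = 0.111/0.02823 = 3.9316 kg/m²; kt = 0.02823 × 63.7 = 1.798, e^(−kt) = 0.1656.
M(63.7) = 3.9316 + (2.49 − 3.9316) × 0.1656 = 3.9316 − 0.2387 = 3.6929 kg/m².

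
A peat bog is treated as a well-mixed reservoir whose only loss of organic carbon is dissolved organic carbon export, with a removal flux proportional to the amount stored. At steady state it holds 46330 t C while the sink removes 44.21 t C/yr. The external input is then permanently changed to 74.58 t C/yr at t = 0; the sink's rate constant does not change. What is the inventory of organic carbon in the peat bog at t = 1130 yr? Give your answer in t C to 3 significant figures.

τ = M₀/F₀ = 46330/44.21 = 1048 yr; rate constant k = 1/τ.
New steady state M_∞ = F₁/k = F₁·τ = 74.58 × 1048 = 78156 t C.
M(t) = M_∞ + (M₀ − M_∞)·e^(−t/τ); t/τ = 1130/1048 = 1.078, so e^(−t/τ) = 0.3402.
M(t) = 78156 − 31830 × 0.3402 = 67330 t C.

67300 t C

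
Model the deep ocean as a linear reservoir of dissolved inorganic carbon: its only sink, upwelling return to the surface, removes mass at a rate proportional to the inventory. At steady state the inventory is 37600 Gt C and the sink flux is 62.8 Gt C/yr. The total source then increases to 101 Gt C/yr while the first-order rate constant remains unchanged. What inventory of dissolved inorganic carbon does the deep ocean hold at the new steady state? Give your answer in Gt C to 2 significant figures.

60000 Gt C

Rate constant k = F/M = 62.8 / 37600 = 0.001670 yr⁻¹.
At the new steady state, source = k·M_new ⇒ M_new = 101 / 0.001670 = 60470 Gt C.
(Equivalently M_new = M × F_new/F_old = 37600 × 101/62.8.)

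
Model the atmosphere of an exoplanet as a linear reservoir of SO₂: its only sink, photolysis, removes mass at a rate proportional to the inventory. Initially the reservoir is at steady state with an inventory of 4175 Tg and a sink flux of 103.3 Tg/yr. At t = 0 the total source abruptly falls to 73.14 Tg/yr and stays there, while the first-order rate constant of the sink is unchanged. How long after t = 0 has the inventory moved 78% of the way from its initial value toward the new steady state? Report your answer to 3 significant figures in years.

61.2 yr

τ = M₀/F₀ = 4175/103.3 = 40.42 yr.
The remaining gap fraction is e^(−t/τ); 78% covered ⇒ e^(−t/τ) = 0.220.
t = −τ ln(0.220) = 40.42 × 1.514 = 61.20 yr.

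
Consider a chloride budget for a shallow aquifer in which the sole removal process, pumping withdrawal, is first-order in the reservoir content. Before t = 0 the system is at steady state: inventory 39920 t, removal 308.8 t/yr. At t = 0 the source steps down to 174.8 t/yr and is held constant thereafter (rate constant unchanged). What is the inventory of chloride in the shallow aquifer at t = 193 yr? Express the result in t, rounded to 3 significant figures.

26500 t

The sink rate constant is k = F₀/M₀ = 308.8/39920 = 0.007735 yr⁻¹.
Solving dM/dt = F₁ − kM with M(0) = M₀ gives M(t) = F₁/k + (M₀ − F₁/k)·e^(−kt).
F₁/k = 174.8/0.007735 = 22597 t; kt = 0.007735 × 193 = 1.493, e^(−kt) = 0.2247.
M(193) = 22597 + (39920 − 22597) × 0.2247 = 22597 + 3893 = 26490 t.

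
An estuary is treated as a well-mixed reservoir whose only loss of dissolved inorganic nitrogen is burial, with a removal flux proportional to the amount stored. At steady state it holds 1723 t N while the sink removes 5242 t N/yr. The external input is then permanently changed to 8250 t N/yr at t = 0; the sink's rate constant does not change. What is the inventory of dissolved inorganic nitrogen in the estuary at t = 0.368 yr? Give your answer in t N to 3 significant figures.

2390 t N

Residence time τ = M₀/F₀ = 0.3287 yr. The eventual steady state is M_∞ = M₀·(F₁/F₀) = 1723 × 8250/5242 = 2711.7 t N.
The anomaly ΔM(t) = M(t) − M_∞ decays as ΔM₀·e^(−t/τ) with ΔM₀ = 1723 − 2711.7 = −988.7 t N.
At t = 0.368 yr, e^(−t/τ) = e^(−1.120) = 0.3264, so ΔM = −322.7 t N and M = 2711.7 − 322.7 = 2389.0 t N.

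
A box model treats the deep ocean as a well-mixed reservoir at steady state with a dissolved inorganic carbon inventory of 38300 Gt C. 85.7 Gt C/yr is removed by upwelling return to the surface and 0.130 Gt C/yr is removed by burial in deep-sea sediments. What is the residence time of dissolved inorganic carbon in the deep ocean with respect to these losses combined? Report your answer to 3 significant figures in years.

Total removal = 85.70 + 0.1300 = 85.830 Gt C/yr.
τ = M / ΣF_out = 38300 / 85.830 = 446.2 yr.

446 yr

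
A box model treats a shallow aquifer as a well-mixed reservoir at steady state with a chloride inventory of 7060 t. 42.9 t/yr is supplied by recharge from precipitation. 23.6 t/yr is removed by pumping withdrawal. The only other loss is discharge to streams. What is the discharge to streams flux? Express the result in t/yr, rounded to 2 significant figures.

19 t/yr

At steady state ΣF_in = ΣF_out.
ΣF_in = 42.900 t/yr.
Discharge to streams flux = ΣF_in − (23.6) = 42.900 − 23.60 = 19.30 t/yr.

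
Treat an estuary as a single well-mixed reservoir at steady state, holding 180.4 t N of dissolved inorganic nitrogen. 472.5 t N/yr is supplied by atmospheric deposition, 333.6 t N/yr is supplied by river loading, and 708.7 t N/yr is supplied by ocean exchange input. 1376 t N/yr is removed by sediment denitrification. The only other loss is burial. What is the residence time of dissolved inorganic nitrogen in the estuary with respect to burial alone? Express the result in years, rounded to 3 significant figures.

1.30 yr

At steady state ΣF_in = ΣF_out.
ΣF_in = 472.5 + 333.6 + 708.7 = 1514.8 t N/yr.
Burial flux = ΣF_in − (1376) = 1514.8 − 1376 = 138.8 t N/yr.
τ = M / F = 180.4 / 138.8 = 1.300 yr.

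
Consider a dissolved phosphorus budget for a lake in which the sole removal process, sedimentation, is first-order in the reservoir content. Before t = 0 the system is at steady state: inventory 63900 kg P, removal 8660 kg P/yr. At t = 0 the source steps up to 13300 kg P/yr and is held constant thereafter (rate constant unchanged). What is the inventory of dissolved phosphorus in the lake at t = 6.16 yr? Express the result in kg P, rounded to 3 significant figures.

83300 kg P

The sink rate constant is k = F₀/M₀ = 8660/63900 = 0.1355 yr⁻¹.
Solving dM/dt = F₁ − kM with M(0) = M₀ gives M(t) = F₁/k + (M₀ − F₁/k)·e^(−kt).
F₁/k = 13300/0.1355 = 98137 kg P; kt = 0.1355 × 6.16 = 0.8348, e^(−kt) = 0.4339.
M(6.16) = 98137 + (63900 − 98137) × 0.4339 = 98137 − 14860 = 83280 kg P.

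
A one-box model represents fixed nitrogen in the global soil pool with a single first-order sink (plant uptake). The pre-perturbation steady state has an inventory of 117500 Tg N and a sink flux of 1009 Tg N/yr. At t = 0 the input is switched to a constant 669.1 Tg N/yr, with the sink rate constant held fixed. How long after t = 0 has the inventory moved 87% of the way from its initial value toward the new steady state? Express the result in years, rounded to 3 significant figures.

τ = M₀/F₀ = 117500/1009 = 116.5 yr.
The remaining gap fraction is e^(−t/τ); 87% covered ⇒ e^(−t/τ) = 0.130.
t = −τ ln(0.130) = 116.5 × 2.040 = 237.6 yr.

238 yr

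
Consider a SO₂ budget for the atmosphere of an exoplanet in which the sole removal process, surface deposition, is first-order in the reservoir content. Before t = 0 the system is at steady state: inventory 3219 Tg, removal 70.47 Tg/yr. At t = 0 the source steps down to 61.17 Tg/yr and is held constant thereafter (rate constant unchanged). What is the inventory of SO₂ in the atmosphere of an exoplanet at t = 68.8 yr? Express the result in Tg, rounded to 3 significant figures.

Residence time τ = M₀/F₀ = 45.68 yr. The eventual steady state is M_∞ = M₀·(F₁/F₀) = 3219 × 61.17/70.47 = 2794.2 Tg.
The anomaly ΔM(t) = M(t) − M_∞ decays as ΔM₀·e^(−t/τ) with ΔM₀ = 3219 − 2794.2 = 424.8 Tg.
At t = 68.8 yr, e^(−t/τ) = e^(−1.506) = 0.2218, so ΔM = 94.21 Tg and M = 2794.2 + 94.21 = 2888.4 Tg.

2890 Tg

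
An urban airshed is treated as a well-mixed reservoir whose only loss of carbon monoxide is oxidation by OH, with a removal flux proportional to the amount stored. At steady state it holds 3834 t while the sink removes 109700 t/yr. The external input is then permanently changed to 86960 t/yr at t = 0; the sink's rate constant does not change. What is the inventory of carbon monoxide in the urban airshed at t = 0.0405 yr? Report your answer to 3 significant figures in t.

τ = M₀/F₀ = 3834/109700 = 0.03495 yr; rate constant k = 1/τ.
New steady state M_∞ = F₁/k = F₁·τ = 86960 × 0.03495 = 3039.2 t.
M(t) = M_∞ + (M₀ − M_∞)·e^(−t/τ); t/τ = 0.0405/0.03495 = 1.159, so e^(−t/τ) = 0.3139.
M(t) = 3039.2 + 794.8 × 0.3139 = 3288.7 t.

3290 t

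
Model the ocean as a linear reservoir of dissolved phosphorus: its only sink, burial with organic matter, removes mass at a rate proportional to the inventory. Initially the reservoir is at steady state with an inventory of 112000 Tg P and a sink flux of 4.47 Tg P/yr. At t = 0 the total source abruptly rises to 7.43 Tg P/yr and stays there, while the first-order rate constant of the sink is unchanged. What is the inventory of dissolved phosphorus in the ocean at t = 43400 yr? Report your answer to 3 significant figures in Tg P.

The sink rate constant is k = F₀/M₀ = 4.47/112000 = 3.991×10^-5 yr⁻¹.
Solving dM/dt = F₁ − kM with M(0) = M₀ gives M(t) = F₁/k + (M₀ − F₁/k)·e^(−kt).
F₁/k = 7.43/3.991×10^-5 = 186170 Tg P; kt = 3.991×10^-5 × 43400 = 1.732, e^(−kt) = 0.1769.
M(43400) = 186170 + (112000 − 186170) × 0.1769 = 186170 − 13120 = 173050 Tg P.

173000 Tg P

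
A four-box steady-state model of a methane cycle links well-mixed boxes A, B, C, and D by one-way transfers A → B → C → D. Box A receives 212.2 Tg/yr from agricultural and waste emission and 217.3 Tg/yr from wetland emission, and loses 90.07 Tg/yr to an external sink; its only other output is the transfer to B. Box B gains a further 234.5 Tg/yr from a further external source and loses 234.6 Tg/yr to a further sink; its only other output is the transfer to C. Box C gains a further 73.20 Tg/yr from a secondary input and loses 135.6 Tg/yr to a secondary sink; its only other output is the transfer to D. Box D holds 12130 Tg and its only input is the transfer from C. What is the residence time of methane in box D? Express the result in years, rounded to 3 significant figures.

43.8 yr

Box A: F(A→B) = (212.2 + 217.3) − 90.07 = 339.43 Tg/yr.
Box B: F(B→C) = (339.43 + 234.5) − 234.6 = 339.33 Tg/yr.
Box C: F(C→D) = (339.33 + 73.20) − 135.6 = 276.93 Tg/yr.
Box D throughput = its input = 276.93 Tg/yr; τ = 12130 / 276.93 = 43.80 yr.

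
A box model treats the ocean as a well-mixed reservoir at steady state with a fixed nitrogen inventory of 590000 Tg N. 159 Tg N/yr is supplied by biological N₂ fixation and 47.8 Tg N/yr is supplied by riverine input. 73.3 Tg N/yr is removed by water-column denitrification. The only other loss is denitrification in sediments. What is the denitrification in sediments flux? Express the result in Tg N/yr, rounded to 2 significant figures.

At steady state ΣF_in = ΣF_out.
ΣF_in = 159 + 47.8 = 206.80 Tg N/yr.
Denitrification in sediments flux = ΣF_in − (73.3) = 206.80 − 73.30 = 133.5 Tg N/yr.

130 Tg N/yr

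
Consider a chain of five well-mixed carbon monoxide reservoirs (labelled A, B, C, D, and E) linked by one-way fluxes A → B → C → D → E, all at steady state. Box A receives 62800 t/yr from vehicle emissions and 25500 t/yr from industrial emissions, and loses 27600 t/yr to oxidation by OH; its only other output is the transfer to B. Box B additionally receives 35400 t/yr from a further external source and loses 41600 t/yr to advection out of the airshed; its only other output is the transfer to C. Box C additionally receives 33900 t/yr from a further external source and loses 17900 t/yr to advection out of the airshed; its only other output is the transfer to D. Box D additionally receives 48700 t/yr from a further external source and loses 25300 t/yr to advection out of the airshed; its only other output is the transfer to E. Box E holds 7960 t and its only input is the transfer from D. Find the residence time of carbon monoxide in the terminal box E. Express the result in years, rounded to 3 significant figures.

Box A: F(A→B) = (62800 + 25500) − 27600 = 60700 t/yr.
Box B: F(B→C) = (60700 + 35400) − 41600 = 54500 t/yr.
Box C: F(C→D) = (54500 + 33900) − 17900 = 70500 t/yr.
Box D: F(D→E) = (70500 + 48700) − 25300 = 93900 t/yr.
Box E throughput = its input = 93900 t/yr; τ = 7960 / 93900 = 0.08477 yr.

0.0848 yr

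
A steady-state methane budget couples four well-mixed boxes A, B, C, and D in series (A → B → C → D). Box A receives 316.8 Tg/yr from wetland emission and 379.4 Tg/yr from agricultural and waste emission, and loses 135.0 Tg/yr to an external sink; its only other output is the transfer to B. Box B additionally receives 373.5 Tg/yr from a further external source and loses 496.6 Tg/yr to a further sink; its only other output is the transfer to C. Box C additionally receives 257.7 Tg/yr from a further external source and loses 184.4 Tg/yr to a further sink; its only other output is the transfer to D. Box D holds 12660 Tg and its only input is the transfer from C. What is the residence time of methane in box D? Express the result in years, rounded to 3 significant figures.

Box A: F(A→B) = (316.8 + 379.4) − 135.0 = 561.20 Tg/yr.
Box B: F(B→C) = (561.20 + 373.5) − 496.6 = 438.10 Tg/yr.
Box C: F(C→D) = (438.10 + 257.7) − 184.4 = 511.40 Tg/yr.
Box D throughput = its input = 511.40 Tg/yr; τ = 12660 / 511.40 = 24.76 yr.

24.8 yr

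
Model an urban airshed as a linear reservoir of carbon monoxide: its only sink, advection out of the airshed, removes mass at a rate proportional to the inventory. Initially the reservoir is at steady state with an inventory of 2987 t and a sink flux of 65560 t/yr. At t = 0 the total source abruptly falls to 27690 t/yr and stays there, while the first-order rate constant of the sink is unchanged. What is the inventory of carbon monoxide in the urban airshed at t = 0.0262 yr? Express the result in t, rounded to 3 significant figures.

2230 t

τ = M₀/F₀ = 2987/65560 = 0.04556 yr; rate constant k = 1/τ.
New steady state M_∞ = F₁/k = F₁·τ = 27690 × 0.04556 = 1261.6 t.
M(t) = M_∞ + (M₀ − M_∞)·e^(−t/τ); t/τ = 0.0262/0.04556 = 0.5750, so e^(−t/τ) = 0.5627.
M(t) = 1261.6 + 1725 × 0.5627 = 2232.4 t.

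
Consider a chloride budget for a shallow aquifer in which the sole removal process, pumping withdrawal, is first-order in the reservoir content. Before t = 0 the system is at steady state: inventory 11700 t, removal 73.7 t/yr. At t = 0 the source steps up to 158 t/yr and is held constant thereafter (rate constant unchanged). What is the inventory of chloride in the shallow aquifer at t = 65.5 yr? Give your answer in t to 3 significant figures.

τ = M₀/F₀ = 11700/73.7 = 158.8 yr; rate constant k = 1/τ.
New steady state M_∞ = F₁/k = F₁·τ = 158 × 158.8 = 25083 t.
M(t) = M_∞ + (M₀ − M_∞)·e^(−t/τ); t/τ = 65.5/158.8 = 0.4126, so e^(−t/τ) = 0.6619.
M(t) = 25083 − 13380 × 0.6619 = 16224 t.

16200 t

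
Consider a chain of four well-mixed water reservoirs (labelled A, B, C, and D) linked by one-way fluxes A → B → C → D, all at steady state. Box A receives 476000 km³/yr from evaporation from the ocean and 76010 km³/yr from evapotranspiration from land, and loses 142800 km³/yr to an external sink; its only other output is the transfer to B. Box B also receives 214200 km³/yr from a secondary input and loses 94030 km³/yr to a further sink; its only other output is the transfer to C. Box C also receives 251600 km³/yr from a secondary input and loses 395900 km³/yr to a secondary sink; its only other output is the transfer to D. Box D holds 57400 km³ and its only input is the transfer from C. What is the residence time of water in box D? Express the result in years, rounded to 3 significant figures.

0.149 yr

Box A: F(A→B) = (476000 + 76010) − 142800 = 409210 km³/yr.
Box B: F(B→C) = (409210 + 214200) − 94030 = 529380 km³/yr.
Box C: F(C→D) = (529380 + 251600) − 395900 = 385080 km³/yr.
Box D throughput = its input = 385080 km³/yr; τ = 57400 / 385080 = 0.1491 yr.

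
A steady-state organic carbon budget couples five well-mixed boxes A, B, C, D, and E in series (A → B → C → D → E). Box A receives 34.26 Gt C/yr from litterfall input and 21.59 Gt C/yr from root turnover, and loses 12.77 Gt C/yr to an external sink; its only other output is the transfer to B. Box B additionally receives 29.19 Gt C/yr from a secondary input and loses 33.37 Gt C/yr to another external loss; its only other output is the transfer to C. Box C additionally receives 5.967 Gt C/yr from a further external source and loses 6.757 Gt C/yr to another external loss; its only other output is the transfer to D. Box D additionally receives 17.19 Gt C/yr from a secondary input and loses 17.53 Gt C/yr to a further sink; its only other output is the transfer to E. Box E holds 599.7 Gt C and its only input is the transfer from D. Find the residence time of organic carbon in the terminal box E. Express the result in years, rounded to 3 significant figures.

15.9 yr

Box A: F(A→B) = (34.26 + 21.59) − 12.77 = 43.080 Gt C/yr.
Box B: F(B→C) = (43.080 + 29.19) − 33.37 = 38.900 Gt C/yr.
Box C: F(C→D) = (38.900 + 5.967) − 6.757 = 38.110 Gt C/yr.
Box D: F(D→E) = (38.110 + 17.19) − 17.53 = 37.770 Gt C/yr.
Box E throughput = its input = 37.770 Gt C/yr; τ = 599.7 / 37.770 = 15.88 yr.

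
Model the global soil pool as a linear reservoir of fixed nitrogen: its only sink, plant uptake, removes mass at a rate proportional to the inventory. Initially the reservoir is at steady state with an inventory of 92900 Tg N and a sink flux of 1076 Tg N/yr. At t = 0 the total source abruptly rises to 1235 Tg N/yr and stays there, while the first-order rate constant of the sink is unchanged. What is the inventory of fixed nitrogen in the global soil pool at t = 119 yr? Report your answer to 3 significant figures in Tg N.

Residence time τ = M₀/F₀ = 86.34 yr. The eventual steady state is M_∞ = M₀·(F₁/F₀) = 92900 × 1235/1076 = 106630 Tg N.
The anomaly ΔM(t) = M(t) − M_∞ decays as ΔM₀·e^(−t/τ) with ΔM₀ = 92900 − 106630 = −13730 Tg N.
At t = 119 yr, e^(−t/τ) = e^(−1.378) = 0.2520, so ΔM = −3459 Tg N and M = 106630 − 3459 = 103170 Tg N.

103000 Tg N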